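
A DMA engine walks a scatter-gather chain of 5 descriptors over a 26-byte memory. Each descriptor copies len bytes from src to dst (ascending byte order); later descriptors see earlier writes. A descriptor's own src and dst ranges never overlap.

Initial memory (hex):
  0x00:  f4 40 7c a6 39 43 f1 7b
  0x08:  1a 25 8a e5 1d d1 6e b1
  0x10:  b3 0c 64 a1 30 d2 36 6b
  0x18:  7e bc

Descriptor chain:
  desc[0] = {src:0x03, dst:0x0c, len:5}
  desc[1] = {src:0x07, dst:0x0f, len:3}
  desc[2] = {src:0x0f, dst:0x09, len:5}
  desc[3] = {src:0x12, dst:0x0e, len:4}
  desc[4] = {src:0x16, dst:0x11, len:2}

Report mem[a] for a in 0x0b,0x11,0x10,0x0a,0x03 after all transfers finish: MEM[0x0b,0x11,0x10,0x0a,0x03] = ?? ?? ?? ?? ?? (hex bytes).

MEM[0x0b,0x11,0x10,0x0a,0x03] = 25 36 30 1a a6

  after D0: wrote 5B at 0x0c = a63943f17b
  after D1: wrote 3B at 0x0f = 7b1a25
  after D2: wrote 5B at 0x09 = 7b1a2564a1
  after D3: wrote 4B at 0x0e = 64a130d2
  after D4: wrote 2B at 0x11 = 366b
query mem[0x0b]=0x25, mem[0x11]=0x36, mem[0x10]=0x30, mem[0x0a]=0x1a, mem[0x03]=0xa6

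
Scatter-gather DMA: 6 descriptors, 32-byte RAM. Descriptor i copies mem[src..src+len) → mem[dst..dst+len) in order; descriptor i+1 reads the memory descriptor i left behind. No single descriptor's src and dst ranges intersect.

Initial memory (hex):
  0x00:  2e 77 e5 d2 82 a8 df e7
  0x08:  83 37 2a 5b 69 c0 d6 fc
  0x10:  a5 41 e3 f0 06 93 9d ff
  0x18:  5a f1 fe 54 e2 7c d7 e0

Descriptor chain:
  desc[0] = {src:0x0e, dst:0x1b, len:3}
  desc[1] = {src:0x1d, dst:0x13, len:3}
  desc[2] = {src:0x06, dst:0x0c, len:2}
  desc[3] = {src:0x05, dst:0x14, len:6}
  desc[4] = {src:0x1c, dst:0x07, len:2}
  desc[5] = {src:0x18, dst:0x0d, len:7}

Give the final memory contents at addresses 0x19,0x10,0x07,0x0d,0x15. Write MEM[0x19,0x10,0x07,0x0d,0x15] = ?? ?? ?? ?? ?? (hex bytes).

[0] 0x0e->0x1b len=3 : d6 fc a5
[1] 0x1d->0x13 len=3 : a5 d7 e0
[2] 0x06->0x0c len=2 : df e7
[3] 0x05->0x14 len=6 : a8 df e7 83 37 2a
[4] 0x1c->0x07 len=2 : fc a5
[5] 0x18->0x0d len=7 : 37 2a fe d6 fc a5 d7
query mem[0x19]=0x2a, mem[0x10]=0xd6, mem[0x07]=0xfc, mem[0x0d]=0x37, mem[0x15]=0xdf

MEM[0x19,0x10,0x07,0x0d,0x15] = 2a d6 fc 37 df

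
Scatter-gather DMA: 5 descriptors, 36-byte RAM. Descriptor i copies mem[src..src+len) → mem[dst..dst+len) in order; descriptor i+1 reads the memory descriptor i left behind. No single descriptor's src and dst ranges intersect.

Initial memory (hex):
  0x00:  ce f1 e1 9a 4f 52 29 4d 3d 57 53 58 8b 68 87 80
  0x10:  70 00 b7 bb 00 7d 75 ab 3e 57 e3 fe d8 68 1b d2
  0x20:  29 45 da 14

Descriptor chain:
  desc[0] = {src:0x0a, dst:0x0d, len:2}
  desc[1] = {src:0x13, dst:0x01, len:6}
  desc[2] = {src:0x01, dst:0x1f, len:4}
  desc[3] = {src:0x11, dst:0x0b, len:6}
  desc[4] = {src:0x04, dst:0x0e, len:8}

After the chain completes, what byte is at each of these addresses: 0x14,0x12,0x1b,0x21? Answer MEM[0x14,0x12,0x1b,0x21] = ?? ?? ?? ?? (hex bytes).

MEM[0x14,0x12,0x1b,0x21] = 53 3d fe 7d

  after D0: wrote 2B at 0x0d = 5358
  after D1: wrote 6B at 0x01 = bb007d75ab3e
  after D2: wrote 4B at 0x1f = bb007d75
  after D3: wrote 6B at 0x0b = 00b7bb007d75
  after D4: wrote 8B at 0x0e = 75ab3e4d3d575300
query mem[0x14]=0x53, mem[0x12]=0x3d, mem[0x1b]=0xfe, mem[0x21]=0x7d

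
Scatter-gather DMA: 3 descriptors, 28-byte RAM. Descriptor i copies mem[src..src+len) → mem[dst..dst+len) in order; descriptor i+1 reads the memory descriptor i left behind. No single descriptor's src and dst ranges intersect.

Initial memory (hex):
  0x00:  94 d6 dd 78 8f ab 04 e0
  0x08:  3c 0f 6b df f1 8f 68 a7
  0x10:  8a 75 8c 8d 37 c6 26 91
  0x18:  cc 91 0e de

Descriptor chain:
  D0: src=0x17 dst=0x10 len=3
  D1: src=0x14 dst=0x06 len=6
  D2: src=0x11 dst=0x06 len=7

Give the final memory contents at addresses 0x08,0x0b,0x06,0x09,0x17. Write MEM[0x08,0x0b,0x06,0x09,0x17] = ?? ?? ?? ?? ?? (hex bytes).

#0 dst[0x10+3] := {0x91,0xcc,0x91}
#1 dst[0x06+6] := {0x37,0xc6,0x26,0x91,0xcc,0x91}
#2 dst[0x06+7] := {0xcc,0x91,0x8d,0x37,0xc6,0x26,0x91}
query mem[0x08]=0x8d, mem[0x0b]=0x26, mem[0x06]=0xcc, mem[0x09]=0x37, mem[0x17]=0x91

MEM[0x08,0x0b,0x06,0x09,0x17] = 8d 26 cc 37 91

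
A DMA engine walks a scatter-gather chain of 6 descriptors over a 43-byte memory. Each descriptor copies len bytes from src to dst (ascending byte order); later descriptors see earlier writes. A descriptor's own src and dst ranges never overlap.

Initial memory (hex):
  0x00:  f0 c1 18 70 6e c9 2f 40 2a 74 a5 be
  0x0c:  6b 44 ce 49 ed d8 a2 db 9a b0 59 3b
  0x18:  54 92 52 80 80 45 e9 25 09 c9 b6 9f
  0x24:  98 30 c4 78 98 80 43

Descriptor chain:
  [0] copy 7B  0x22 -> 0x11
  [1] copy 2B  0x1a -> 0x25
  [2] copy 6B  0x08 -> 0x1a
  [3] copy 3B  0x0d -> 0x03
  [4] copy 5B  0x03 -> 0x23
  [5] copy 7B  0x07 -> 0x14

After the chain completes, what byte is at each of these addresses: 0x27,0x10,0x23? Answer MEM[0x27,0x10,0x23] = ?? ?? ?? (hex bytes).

D0: mem[0x11..0x17] <- [b6 9f 98 30 c4 78 98]
D1: mem[0x25..0x26] <- [52 80]
D2: mem[0x1a..0x1f] <- [2a 74 a5 be 6b 44]
D3: mem[0x03..0x05] <- [44 ce 49]
D4: mem[0x23..0x27] <- [44 ce 49 2f 40]
D5: mem[0x14..0x1a] <- [40 2a 74 a5 be 6b 44]
query mem[0x27]=0x40, mem[0x10]=0xed, mem[0x23]=0x44

MEM[0x27,0x10,0x23] = 40 ed 44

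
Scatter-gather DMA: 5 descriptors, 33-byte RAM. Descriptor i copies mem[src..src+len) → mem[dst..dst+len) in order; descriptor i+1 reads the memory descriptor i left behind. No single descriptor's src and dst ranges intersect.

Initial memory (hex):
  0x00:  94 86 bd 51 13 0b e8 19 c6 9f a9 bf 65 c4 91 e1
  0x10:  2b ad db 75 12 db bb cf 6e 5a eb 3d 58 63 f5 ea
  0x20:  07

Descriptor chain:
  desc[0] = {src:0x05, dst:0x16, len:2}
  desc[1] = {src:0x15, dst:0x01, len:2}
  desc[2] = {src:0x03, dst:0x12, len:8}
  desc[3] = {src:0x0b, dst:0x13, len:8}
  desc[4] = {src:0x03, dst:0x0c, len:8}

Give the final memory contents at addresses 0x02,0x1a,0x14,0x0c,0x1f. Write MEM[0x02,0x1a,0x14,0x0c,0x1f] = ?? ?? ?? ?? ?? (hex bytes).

#0 dst[0x16+2] := {0x0b,0xe8}
#1 dst[0x01+2] := {0xdb,0x0b}
#2 dst[0x12+8] := {0x51,0x13,0x0b,0xe8,0x19,0xc6,0x9f,0xa9}
#3 dst[0x13+8] := {0xbf,0x65,0xc4,0x91,0xe1,0x2b,0xad,0x51}
#4 dst[0x0c+8] := {0x51,0x13,0x0b,0xe8,0x19,0xc6,0x9f,0xa9}
query mem[0x02]=0x0b, mem[0x1a]=0x51, mem[0x14]=0x65, mem[0x0c]=0x51, mem[0x1f]=0xea

MEM[0x02,0x1a,0x14,0x0c,0x1f] = 0b 51 65 51 ea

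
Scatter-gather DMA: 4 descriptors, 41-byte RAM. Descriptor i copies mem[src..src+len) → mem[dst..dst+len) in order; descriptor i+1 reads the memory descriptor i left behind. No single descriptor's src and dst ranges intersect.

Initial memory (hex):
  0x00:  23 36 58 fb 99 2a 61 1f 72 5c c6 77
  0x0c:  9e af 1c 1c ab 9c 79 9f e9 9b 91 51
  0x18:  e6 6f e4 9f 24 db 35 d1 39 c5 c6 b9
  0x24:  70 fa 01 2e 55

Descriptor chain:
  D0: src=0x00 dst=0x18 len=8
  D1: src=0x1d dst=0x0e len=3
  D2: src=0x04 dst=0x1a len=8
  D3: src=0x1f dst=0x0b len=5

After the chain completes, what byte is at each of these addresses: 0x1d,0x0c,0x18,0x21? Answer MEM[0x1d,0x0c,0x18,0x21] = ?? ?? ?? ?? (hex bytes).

MEM[0x1d,0x0c,0x18,0x21] = 1f c6 23 77

  after D0: wrote 8B at 0x18 = 233658fb992a611f
  after D1: wrote 3B at 0x0e = 2a611f
  after D2: wrote 8B at 0x1a = 992a611f725cc677
  after D3: wrote 5B at 0x0b = 5cc677c6b9
query mem[0x1d]=0x1f, mem[0x0c]=0xc6, mem[0x18]=0x23, mem[0x21]=0x77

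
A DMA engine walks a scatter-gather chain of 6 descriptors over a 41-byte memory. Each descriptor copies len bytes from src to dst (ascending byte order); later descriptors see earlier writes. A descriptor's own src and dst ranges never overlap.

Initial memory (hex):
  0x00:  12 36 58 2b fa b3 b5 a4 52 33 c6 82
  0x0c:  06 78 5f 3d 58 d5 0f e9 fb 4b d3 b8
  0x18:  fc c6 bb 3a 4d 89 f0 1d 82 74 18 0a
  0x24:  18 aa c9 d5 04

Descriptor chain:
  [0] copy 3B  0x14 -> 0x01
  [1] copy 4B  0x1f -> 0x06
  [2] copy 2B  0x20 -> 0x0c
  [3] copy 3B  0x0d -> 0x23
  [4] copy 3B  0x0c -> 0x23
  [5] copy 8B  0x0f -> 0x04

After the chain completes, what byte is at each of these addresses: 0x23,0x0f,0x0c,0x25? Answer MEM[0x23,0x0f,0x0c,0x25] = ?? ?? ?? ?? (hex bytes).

#0 dst[0x01+3] := {0xfb,0x4b,0xd3}
#1 dst[0x06+4] := {0x1d,0x82,0x74,0x18}
#2 dst[0x0c+2] := {0x82,0x74}
#3 dst[0x23+3] := {0x74,0x5f,0x3d}
#4 dst[0x23+3] := {0x82,0x74,0x5f}
#5 dst[0x04+8] := {0x3d,0x58,0xd5,0x0f,0xe9,0xfb,0x4b,0xd3}
query mem[0x23]=0x82, mem[0x0f]=0x3d, mem[0x0c]=0x82, mem[0x25]=0x5f

MEM[0x23,0x0f,0x0c,0x25] = 82 3d 82 5f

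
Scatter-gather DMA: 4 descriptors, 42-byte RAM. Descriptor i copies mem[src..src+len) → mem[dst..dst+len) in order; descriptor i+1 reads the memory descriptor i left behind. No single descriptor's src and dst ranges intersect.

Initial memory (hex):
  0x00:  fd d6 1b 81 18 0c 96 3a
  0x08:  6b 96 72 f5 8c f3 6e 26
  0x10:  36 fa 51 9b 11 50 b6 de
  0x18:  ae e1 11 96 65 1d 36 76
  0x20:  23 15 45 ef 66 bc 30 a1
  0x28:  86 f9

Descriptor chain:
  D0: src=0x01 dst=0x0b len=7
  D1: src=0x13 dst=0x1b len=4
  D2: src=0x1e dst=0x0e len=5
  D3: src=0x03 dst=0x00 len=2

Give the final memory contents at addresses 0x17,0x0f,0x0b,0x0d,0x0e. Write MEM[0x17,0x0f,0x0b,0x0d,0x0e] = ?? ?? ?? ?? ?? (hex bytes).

[0] 0x01->0x0b len=7 : d6 1b 81 18 0c 96 3a
[1] 0x13->0x1b len=4 : 9b 11 50 b6
[2] 0x1e->0x0e len=5 : b6 76 23 15 45
[3] 0x03->0x00 len=2 : 81 18
query mem[0x17]=0xde, mem[0x0f]=0x76, mem[0x0b]=0xd6, mem[0x0d]=0x81, mem[0x0e]=0xb6

MEM[0x17,0x0f,0x0b,0x0d,0x0e] = de 76 d6 81 b6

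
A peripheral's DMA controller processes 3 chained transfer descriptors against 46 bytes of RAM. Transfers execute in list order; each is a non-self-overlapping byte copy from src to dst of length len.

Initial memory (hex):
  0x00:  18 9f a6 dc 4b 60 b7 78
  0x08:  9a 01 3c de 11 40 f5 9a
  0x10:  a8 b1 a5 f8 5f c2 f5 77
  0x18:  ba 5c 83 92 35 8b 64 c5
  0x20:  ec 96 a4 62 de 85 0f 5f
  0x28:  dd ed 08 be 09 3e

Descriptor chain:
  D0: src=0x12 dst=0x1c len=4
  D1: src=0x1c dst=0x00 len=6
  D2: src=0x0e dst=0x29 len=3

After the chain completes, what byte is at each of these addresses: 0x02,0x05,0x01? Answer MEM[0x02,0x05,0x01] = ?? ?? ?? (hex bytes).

MEM[0x02,0x05,0x01] = 5f 96 f8

#0 dst[0x1c+4] := {0xa5,0xf8,0x5f,0xc2}
#1 dst[0x00+6] := {0xa5,0xf8,0x5f,0xc2,0xec,0x96}
#2 dst[0x29+3] := {0xf5,0x9a,0xa8}
query mem[0x02]=0x5f, mem[0x05]=0x96, mem[0x01]=0xf8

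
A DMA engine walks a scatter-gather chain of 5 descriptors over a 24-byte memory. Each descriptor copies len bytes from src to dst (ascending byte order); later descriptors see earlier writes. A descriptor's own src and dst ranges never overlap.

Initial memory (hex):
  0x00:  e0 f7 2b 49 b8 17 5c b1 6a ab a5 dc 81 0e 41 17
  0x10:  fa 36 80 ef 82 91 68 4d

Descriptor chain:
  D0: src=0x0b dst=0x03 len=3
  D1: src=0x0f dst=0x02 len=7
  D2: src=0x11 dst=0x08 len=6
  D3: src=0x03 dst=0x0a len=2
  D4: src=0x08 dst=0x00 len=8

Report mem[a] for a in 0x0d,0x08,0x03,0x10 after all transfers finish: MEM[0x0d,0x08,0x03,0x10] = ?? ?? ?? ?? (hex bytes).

MEM[0x0d,0x08,0x03,0x10] = 68 36 36 fa

[0] 0x0b->0x03 len=3 : dc 81 0e
[1] 0x0f->0x02 len=7 : 17 fa 36 80 ef 82 91
[2] 0x11->0x08 len=6 : 36 80 ef 82 91 68
[3] 0x03->0x0a len=2 : fa 36
[4] 0x08->0x00 len=8 : 36 80 fa 36 91 68 41 17
query mem[0x0d]=0x68, mem[0x08]=0x36, mem[0x03]=0x36, mem[0x10]=0xfa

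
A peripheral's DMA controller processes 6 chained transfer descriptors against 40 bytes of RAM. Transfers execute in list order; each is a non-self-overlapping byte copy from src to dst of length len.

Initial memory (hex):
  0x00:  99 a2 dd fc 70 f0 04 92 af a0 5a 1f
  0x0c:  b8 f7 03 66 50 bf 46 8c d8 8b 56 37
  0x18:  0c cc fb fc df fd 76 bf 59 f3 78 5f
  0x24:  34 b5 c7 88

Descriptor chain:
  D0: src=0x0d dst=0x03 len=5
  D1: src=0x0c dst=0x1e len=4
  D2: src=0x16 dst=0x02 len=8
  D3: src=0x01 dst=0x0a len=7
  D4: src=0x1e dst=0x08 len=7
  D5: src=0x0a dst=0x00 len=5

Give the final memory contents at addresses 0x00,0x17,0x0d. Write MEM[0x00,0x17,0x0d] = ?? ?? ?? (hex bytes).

MEM[0x00,0x17,0x0d] = 03 37 5f

[0] 0x0d->0x03 len=5 : f7 03 66 50 bf
[1] 0x0c->0x1e len=4 : b8 f7 03 66
[2] 0x16->0x02 len=8 : 56 37 0c cc fb fc df fd
[3] 0x01->0x0a len=7 : a2 56 37 0c cc fb fc
[4] 0x1e->0x08 len=7 : b8 f7 03 66 78 5f 34
[5] 0x0a->0x00 len=5 : 03 66 78 5f 34
query mem[0x00]=0x03, mem[0x17]=0x37, mem[0x0d]=0x5f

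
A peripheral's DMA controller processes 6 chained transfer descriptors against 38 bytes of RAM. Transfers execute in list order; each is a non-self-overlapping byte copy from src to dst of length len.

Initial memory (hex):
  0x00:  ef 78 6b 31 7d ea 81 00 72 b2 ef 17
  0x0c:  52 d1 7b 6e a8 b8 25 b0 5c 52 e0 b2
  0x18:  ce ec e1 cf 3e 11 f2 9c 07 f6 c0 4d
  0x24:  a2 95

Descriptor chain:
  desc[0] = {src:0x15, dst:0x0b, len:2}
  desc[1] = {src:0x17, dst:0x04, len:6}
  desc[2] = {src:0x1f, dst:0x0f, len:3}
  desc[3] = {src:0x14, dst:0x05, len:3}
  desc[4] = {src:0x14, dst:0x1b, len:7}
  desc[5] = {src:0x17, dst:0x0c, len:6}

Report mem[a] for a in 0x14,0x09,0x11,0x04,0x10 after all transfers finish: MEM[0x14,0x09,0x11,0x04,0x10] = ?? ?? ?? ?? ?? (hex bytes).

#0 dst[0x0b+2] := {0x52,0xe0}
#1 dst[0x04+6] := {0xb2,0xce,0xec,0xe1,0xcf,0x3e}
#2 dst[0x0f+3] := {0x9c,0x07,0xf6}
#3 dst[0x05+3] := {0x5c,0x52,0xe0}
#4 dst[0x1b+7] := {0x5c,0x52,0xe0,0xb2,0xce,0xec,0xe1}
#5 dst[0x0c+6] := {0xb2,0xce,0xec,0xe1,0x5c,0x52}
query mem[0x14]=0x5c, mem[0x09]=0x3e, mem[0x11]=0x52, mem[0x04]=0xb2, mem[0x10]=0x5c

MEM[0x14,0x09,0x11,0x04,0x10] = 5c 3e 52 b2 5c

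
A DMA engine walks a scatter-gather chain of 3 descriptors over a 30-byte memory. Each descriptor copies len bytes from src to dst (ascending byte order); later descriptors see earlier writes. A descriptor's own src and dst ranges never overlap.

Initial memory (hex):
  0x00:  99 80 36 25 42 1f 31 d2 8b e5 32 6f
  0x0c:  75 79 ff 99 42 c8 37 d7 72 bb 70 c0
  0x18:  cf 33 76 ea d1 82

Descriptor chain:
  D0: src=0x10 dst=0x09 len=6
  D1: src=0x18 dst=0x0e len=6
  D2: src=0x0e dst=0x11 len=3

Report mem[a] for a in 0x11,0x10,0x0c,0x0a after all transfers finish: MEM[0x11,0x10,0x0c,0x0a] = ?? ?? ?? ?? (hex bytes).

D0: mem[0x09..0x0e] <- [42 c8 37 d7 72 bb]
D1: mem[0x0e..0x13] <- [cf 33 76 ea d1 82]
D2: mem[0x11..0x13] <- [cf 33 76]
query mem[0x11]=0xcf, mem[0x10]=0x76, mem[0x0c]=0xd7, mem[0x0a]=0xc8

MEM[0x11,0x10,0x0c,0x0a] = cf 76 d7 c8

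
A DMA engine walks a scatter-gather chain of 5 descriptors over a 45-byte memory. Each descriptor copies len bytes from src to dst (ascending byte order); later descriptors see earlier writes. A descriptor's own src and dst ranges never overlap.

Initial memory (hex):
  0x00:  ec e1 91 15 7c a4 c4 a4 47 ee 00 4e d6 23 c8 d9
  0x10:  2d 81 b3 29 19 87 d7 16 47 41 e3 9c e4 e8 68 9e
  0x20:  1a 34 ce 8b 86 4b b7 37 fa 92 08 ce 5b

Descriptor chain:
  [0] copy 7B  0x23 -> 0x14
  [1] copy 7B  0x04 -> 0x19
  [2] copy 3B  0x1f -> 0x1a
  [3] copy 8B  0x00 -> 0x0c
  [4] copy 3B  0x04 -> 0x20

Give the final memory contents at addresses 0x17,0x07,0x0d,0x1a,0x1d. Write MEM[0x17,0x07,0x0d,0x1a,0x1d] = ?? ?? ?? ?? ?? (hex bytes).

MEM[0x17,0x07,0x0d,0x1a,0x1d] = b7 a4 e1 00 47

#0 dst[0x14+7] := {0x8b,0x86,0x4b,0xb7,0x37,0xfa,0x92}
#1 dst[0x19+7] := {0x7c,0xa4,0xc4,0xa4,0x47,0xee,0x00}
#2 dst[0x1a+3] := {0x00,0x1a,0x34}
#3 dst[0x0c+8] := {0xec,0xe1,0x91,0x15,0x7c,0xa4,0xc4,0xa4}
#4 dst[0x20+3] := {0x7c,0xa4,0xc4}
query mem[0x17]=0xb7, mem[0x07]=0xa4, mem[0x0d]=0xe1, mem[0x1a]=0x00, mem[0x1d]=0x47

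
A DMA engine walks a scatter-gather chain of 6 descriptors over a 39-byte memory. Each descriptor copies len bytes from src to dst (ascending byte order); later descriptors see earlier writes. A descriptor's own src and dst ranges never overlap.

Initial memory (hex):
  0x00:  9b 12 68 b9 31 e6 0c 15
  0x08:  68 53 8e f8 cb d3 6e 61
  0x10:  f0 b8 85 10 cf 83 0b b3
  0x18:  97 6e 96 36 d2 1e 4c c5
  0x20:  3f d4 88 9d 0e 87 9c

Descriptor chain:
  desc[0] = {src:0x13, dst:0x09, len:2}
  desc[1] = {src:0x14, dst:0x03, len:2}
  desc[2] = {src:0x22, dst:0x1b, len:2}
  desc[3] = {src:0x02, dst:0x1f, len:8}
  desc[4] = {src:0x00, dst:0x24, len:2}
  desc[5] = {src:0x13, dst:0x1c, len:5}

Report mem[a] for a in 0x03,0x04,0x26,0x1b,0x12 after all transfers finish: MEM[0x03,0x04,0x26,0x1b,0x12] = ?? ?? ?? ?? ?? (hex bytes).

D0: mem[0x09..0x0a] <- [10 cf]
D1: mem[0x03..0x04] <- [cf 83]
D2: mem[0x1b..0x1c] <- [88 9d]
D3: mem[0x1f..0x26] <- [68 cf 83 e6 0c 15 68 10]
D4: mem[0x24..0x25] <- [9b 12]
D5: mem[0x1c..0x20] <- [10 cf 83 0b b3]
query mem[0x03]=0xcf, mem[0x04]=0x83, mem[0x26]=0x10, mem[0x1b]=0x88, mem[0x12]=0x85

MEM[0x03,0x04,0x26,0x1b,0x12] = cf 83 10 88 85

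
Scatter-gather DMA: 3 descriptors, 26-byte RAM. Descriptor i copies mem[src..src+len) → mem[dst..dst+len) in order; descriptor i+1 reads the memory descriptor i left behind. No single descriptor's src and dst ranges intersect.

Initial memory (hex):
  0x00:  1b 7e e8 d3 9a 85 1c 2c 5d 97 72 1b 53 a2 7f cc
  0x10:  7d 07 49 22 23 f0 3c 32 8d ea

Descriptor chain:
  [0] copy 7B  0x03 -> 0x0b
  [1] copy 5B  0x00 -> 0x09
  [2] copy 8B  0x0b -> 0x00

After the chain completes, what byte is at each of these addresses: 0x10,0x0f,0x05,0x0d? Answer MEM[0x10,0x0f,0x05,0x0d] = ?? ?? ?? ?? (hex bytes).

#0 dst[0x0b+7] := {0xd3,0x9a,0x85,0x1c,0x2c,0x5d,0x97}
#1 dst[0x09+5] := {0x1b,0x7e,0xe8,0xd3,0x9a}
#2 dst[0x00+8] := {0xe8,0xd3,0x9a,0x1c,0x2c,0x5d,0x97,0x49}
query mem[0x10]=0x5d, mem[0x0f]=0x2c, mem[0x05]=0x5d, mem[0x0d]=0x9a

MEM[0x10,0x0f,0x05,0x0d] = 5d 2c 5d 9a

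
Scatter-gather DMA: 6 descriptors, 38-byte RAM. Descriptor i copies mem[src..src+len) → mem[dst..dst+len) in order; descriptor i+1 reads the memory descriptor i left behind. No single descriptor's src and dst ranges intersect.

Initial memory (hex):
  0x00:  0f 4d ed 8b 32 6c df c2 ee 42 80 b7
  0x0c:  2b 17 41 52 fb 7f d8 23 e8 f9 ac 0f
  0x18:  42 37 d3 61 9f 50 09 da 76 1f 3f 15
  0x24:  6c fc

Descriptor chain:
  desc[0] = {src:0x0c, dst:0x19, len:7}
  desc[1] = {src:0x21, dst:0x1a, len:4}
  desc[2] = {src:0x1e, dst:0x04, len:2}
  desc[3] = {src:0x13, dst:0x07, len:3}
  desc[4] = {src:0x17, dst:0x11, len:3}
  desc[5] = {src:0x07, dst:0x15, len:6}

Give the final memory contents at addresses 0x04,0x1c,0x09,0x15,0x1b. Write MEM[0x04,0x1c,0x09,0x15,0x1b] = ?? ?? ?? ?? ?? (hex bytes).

[0] 0x0c->0x19 len=7 : 2b 17 41 52 fb 7f d8
[1] 0x21->0x1a len=4 : 1f 3f 15 6c
[2] 0x1e->0x04 len=2 : 7f d8
[3] 0x13->0x07 len=3 : 23 e8 f9
[4] 0x17->0x11 len=3 : 0f 42 2b
[5] 0x07->0x15 len=6 : 23 e8 f9 80 b7 2b
query mem[0x04]=0x7f, mem[0x1c]=0x15, mem[0x09]=0xf9, mem[0x15]=0x23, mem[0x1b]=0x3f

MEM[0x04,0x1c,0x09,0x15,0x1b] = 7f 15 f9 23 3f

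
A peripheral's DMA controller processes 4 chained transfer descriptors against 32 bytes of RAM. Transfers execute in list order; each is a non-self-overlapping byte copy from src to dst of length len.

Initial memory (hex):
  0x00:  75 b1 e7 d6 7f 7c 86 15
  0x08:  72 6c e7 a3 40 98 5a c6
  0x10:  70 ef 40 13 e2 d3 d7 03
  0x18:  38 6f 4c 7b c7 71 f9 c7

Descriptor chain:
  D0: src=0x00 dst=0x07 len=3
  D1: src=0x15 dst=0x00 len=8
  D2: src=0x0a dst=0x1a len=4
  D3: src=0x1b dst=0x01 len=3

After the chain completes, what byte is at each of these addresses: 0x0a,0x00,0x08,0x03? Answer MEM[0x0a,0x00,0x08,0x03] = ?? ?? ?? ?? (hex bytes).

[0] 0x00->0x07 len=3 : 75 b1 e7
[1] 0x15->0x00 len=8 : d3 d7 03 38 6f 4c 7b c7
[2] 0x0a->0x1a len=4 : e7 a3 40 98
[3] 0x1b->0x01 len=3 : a3 40 98
query mem[0x0a]=0xe7, mem[0x00]=0xd3, mem[0x08]=0xb1, mem[0x03]=0x98

MEM[0x0a,0x00,0x08,0x03] = e7 d3 b1 98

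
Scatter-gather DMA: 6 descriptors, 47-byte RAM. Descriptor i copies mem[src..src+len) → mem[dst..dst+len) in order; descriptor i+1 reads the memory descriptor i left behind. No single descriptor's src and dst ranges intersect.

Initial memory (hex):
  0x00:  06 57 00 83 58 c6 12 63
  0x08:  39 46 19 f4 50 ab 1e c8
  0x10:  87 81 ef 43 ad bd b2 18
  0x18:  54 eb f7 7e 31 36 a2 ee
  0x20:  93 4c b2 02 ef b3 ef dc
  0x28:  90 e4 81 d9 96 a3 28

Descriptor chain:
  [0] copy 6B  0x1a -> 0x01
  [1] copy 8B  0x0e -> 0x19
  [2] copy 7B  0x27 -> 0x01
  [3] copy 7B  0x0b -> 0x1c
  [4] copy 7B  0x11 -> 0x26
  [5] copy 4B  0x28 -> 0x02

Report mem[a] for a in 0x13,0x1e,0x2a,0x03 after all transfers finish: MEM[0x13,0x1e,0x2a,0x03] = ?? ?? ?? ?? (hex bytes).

#0 dst[0x01+6] := {0xf7,0x7e,0x31,0x36,0xa2,0xee}
#1 dst[0x19+8] := {0x1e,0xc8,0x87,0x81,0xef,0x43,0xad,0xbd}
#2 dst[0x01+7] := {0xdc,0x90,0xe4,0x81,0xd9,0x96,0xa3}
#3 dst[0x1c+7] := {0xf4,0x50,0xab,0x1e,0xc8,0x87,0x81}
#4 dst[0x26+7] := {0x81,0xef,0x43,0xad,0xbd,0xb2,0x18}
#5 dst[0x02+4] := {0x43,0xad,0xbd,0xb2}
query mem[0x13]=0x43, mem[0x1e]=0xab, mem[0x2a]=0xbd, mem[0x03]=0xad

MEM[0x13,0x1e,0x2a,0x03] = 43 ab bd ad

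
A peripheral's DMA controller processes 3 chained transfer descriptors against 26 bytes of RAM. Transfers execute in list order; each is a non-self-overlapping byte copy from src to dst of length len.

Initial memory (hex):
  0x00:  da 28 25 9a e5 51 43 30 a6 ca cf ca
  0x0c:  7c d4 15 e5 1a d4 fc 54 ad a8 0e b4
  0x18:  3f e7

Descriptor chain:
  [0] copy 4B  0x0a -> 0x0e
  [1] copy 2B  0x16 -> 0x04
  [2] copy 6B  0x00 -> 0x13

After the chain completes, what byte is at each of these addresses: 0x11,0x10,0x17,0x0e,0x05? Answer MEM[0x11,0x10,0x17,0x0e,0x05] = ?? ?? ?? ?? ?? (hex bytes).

MEM[0x11,0x10,0x17,0x0e,0x05] = d4 7c 0e cf b4

[0] 0x0a->0x0e len=4 : cf ca 7c d4
[1] 0x16->0x04 len=2 : 0e b4
[2] 0x00->0x13 len=6 : da 28 25 9a 0e b4
query mem[0x11]=0xd4, mem[0x10]=0x7c, mem[0x17]=0x0e, mem[0x0e]=0xcf, mem[0x05]=0xb4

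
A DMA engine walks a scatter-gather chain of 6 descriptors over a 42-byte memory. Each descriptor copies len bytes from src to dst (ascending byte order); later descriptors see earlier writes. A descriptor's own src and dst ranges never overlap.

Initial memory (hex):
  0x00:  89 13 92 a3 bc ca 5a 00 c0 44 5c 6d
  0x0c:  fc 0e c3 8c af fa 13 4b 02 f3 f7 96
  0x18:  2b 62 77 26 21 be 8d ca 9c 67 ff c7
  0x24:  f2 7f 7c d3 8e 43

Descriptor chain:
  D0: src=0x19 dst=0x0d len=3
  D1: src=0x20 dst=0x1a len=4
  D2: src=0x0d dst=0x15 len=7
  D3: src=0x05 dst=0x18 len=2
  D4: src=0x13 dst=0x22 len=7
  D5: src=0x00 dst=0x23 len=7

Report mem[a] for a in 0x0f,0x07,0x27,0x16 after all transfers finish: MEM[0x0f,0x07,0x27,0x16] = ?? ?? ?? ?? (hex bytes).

MEM[0x0f,0x07,0x27,0x16] = 26 00 bc 77

D0: mem[0x0d..0x0f] <- [62 77 26]
D1: mem[0x1a..0x1d] <- [9c 67 ff c7]
D2: mem[0x15..0x1b] <- [62 77 26 af fa 13 4b]
D3: mem[0x18..0x19] <- [ca 5a]
D4: mem[0x22..0x28] <- [4b 02 62 77 26 ca 5a]
D5: mem[0x23..0x29] <- [89 13 92 a3 bc ca 5a]
query mem[0x0f]=0x26, mem[0x07]=0x00, mem[0x27]=0xbc, mem[0x16]=0x77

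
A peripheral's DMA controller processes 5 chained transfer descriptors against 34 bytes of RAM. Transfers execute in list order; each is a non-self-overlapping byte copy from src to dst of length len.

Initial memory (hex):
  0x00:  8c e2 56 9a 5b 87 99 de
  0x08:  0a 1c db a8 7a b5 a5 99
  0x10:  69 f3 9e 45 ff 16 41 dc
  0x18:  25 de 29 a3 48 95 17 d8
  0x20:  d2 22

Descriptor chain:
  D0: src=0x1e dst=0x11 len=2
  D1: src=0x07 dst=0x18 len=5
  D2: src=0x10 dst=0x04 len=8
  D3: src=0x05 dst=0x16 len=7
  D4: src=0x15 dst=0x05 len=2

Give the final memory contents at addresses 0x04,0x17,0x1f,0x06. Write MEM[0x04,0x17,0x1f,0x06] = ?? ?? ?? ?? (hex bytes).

D0: mem[0x11..0x12] <- [17 d8]
D1: mem[0x18..0x1c] <- [de 0a 1c db a8]
D2: mem[0x04..0x0b] <- [69 17 d8 45 ff 16 41 dc]
D3: mem[0x16..0x1c] <- [17 d8 45 ff 16 41 dc]
D4: mem[0x05..0x06] <- [16 17]
query mem[0x04]=0x69, mem[0x17]=0xd8, mem[0x1f]=0xd8, mem[0x06]=0x17

MEM[0x04,0x17,0x1f,0x06] = 69 d8 d8 17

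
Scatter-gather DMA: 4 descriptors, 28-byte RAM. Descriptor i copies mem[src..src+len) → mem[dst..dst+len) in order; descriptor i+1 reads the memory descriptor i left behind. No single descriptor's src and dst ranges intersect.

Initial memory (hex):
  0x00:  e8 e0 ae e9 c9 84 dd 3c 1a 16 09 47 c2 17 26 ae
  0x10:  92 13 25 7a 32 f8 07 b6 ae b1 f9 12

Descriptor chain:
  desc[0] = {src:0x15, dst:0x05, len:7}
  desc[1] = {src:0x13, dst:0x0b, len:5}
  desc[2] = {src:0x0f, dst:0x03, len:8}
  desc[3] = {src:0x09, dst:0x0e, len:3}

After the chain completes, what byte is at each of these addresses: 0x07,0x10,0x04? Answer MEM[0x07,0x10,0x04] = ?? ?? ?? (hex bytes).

MEM[0x07,0x10,0x04] = 7a 7a 92

[0] 0x15->0x05 len=7 : f8 07 b6 ae b1 f9 12
[1] 0x13->0x0b len=5 : 7a 32 f8 07 b6
[2] 0x0f->0x03 len=8 : b6 92 13 25 7a 32 f8 07
[3] 0x09->0x0e len=3 : f8 07 7a
query mem[0x07]=0x7a, mem[0x10]=0x7a, mem[0x04]=0x92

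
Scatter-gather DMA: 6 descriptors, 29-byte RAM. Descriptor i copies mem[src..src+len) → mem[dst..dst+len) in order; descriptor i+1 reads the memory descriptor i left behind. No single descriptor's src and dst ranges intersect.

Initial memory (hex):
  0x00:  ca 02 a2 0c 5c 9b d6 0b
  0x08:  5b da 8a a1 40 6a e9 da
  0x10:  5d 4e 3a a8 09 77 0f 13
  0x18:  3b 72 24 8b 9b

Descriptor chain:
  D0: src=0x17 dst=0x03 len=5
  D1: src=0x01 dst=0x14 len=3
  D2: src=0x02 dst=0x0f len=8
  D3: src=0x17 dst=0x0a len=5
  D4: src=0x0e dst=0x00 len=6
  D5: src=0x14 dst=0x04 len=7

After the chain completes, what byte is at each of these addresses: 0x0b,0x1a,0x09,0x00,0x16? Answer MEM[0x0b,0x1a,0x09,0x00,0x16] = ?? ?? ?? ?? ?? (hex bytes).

#0 dst[0x03+5] := {0x13,0x3b,0x72,0x24,0x8b}
#1 dst[0x14+3] := {0x02,0xa2,0x13}
#2 dst[0x0f+8] := {0xa2,0x13,0x3b,0x72,0x24,0x8b,0x5b,0xda}
#3 dst[0x0a+5] := {0x13,0x3b,0x72,0x24,0x8b}
#4 dst[0x00+6] := {0x8b,0xa2,0x13,0x3b,0x72,0x24}
#5 dst[0x04+7] := {0x8b,0x5b,0xda,0x13,0x3b,0x72,0x24}
query mem[0x0b]=0x3b, mem[0x1a]=0x24, mem[0x09]=0x72, mem[0x00]=0x8b, mem[0x16]=0xda

MEM[0x0b,0x1a,0x09,0x00,0x16] = 3b 24 72 8b da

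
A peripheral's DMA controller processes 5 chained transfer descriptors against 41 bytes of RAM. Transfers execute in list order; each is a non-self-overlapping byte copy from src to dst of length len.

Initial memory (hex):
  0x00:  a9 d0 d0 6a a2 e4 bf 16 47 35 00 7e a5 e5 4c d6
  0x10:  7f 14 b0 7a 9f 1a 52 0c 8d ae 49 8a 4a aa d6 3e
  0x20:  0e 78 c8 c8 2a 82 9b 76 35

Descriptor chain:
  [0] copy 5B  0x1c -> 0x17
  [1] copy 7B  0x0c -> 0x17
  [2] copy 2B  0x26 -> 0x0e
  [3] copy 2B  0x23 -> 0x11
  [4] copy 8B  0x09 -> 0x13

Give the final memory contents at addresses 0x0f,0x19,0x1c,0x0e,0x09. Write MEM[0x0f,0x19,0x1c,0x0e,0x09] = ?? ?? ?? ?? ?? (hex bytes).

#0 dst[0x17+5] := {0x4a,0xaa,0xd6,0x3e,0x0e}
#1 dst[0x17+7] := {0xa5,0xe5,0x4c,0xd6,0x7f,0x14,0xb0}
#2 dst[0x0e+2] := {0x9b,0x76}
#3 dst[0x11+2] := {0xc8,0x2a}
#4 dst[0x13+8] := {0x35,0x00,0x7e,0xa5,0xe5,0x9b,0x76,0x7f}
query mem[0x0f]=0x76, mem[0x19]=0x76, mem[0x1c]=0x14, mem[0x0e]=0x9b, mem[0x09]=0x35

MEM[0x0f,0x19,0x1c,0x0e,0x09] = 76 76 14 9b 35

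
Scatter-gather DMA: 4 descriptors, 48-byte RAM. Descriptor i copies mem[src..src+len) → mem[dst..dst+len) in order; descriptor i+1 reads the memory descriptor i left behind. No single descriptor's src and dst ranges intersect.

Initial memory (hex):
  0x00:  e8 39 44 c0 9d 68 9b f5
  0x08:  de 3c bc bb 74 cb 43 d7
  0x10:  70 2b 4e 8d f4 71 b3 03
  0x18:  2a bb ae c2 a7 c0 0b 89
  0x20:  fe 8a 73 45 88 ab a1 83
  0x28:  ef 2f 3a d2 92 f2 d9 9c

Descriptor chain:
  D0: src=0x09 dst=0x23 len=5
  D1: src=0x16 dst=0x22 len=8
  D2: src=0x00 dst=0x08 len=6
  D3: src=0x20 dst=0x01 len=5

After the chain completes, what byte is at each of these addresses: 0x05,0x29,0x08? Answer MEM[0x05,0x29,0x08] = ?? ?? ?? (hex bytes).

#0 dst[0x23+5] := {0x3c,0xbc,0xbb,0x74,0xcb}
#1 dst[0x22+8] := {0xb3,0x03,0x2a,0xbb,0xae,0xc2,0xa7,0xc0}
#2 dst[0x08+6] := {0xe8,0x39,0x44,0xc0,0x9d,0x68}
#3 dst[0x01+5] := {0xfe,0x8a,0xb3,0x03,0x2a}
query mem[0x05]=0x2a, mem[0x29]=0xc0, mem[0x08]=0xe8

MEM[0x05,0x29,0x08] = 2a c0 e8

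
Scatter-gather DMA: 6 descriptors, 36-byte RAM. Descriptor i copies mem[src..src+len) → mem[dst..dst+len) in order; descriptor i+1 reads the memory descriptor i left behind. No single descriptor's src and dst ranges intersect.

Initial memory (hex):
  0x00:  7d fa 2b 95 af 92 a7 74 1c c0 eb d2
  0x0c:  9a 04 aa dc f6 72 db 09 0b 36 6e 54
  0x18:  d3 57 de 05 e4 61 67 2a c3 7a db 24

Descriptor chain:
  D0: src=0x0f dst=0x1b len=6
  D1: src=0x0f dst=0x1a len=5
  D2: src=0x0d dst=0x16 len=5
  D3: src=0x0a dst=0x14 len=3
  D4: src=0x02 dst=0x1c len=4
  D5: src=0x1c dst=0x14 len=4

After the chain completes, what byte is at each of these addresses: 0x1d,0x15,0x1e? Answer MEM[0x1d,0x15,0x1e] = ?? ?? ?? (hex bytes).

[0] 0x0f->0x1b len=6 : dc f6 72 db 09 0b
[1] 0x0f->0x1a len=5 : dc f6 72 db 09
[2] 0x0d->0x16 len=5 : 04 aa dc f6 72
[3] 0x0a->0x14 len=3 : eb d2 9a
[4] 0x02->0x1c len=4 : 2b 95 af 92
[5] 0x1c->0x14 len=4 : 2b 95 af 92
query mem[0x1d]=0x95, mem[0x15]=0x95, mem[0x1e]=0xaf

MEM[0x1d,0x15,0x1e] = 95 95 af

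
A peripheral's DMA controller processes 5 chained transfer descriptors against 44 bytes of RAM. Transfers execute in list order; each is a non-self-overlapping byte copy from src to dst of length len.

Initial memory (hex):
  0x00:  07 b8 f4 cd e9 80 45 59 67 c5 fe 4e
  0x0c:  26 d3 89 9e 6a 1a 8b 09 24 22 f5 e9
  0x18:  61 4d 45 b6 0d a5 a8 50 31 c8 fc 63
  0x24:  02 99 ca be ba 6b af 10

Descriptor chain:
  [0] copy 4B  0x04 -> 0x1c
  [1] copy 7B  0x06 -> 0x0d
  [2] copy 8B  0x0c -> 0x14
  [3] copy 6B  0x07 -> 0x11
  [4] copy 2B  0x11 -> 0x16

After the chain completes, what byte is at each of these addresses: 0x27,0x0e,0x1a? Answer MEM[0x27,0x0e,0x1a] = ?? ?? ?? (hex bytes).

MEM[0x27,0x0e,0x1a] = be 59 4e

#0 dst[0x1c+4] := {0xe9,0x80,0x45,0x59}
#1 dst[0x0d+7] := {0x45,0x59,0x67,0xc5,0xfe,0x4e,0x26}
#2 dst[0x14+8] := {0x26,0x45,0x59,0x67,0xc5,0xfe,0x4e,0x26}
#3 dst[0x11+6] := {0x59,0x67,0xc5,0xfe,0x4e,0x26}
#4 dst[0x16+2] := {0x59,0x67}
query mem[0x27]=0xbe, mem[0x0e]=0x59, mem[0x1a]=0x4e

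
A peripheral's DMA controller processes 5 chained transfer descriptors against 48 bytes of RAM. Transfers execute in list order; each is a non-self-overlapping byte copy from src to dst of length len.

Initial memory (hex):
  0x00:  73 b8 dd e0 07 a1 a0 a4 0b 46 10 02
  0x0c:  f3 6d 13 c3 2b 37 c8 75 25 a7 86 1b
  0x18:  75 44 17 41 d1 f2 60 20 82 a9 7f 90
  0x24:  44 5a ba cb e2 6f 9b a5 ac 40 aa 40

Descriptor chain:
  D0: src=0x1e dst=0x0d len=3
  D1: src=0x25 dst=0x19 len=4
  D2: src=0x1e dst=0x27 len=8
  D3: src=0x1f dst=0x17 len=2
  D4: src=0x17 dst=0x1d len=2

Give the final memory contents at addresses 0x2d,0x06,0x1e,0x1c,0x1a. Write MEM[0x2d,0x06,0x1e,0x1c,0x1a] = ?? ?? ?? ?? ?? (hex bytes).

#0 dst[0x0d+3] := {0x60,0x20,0x82}
#1 dst[0x19+4] := {0x5a,0xba,0xcb,0xe2}
#2 dst[0x27+8] := {0x60,0x20,0x82,0xa9,0x7f,0x90,0x44,0x5a}
#3 dst[0x17+2] := {0x20,0x82}
#4 dst[0x1d+2] := {0x20,0x82}
query mem[0x2d]=0x44, mem[0x06]=0xa0, mem[0x1e]=0x82, mem[0x1c]=0xe2, mem[0x1a]=0xba

MEM[0x2d,0x06,0x1e,0x1c,0x1a] = 44 a0 82 e2 ba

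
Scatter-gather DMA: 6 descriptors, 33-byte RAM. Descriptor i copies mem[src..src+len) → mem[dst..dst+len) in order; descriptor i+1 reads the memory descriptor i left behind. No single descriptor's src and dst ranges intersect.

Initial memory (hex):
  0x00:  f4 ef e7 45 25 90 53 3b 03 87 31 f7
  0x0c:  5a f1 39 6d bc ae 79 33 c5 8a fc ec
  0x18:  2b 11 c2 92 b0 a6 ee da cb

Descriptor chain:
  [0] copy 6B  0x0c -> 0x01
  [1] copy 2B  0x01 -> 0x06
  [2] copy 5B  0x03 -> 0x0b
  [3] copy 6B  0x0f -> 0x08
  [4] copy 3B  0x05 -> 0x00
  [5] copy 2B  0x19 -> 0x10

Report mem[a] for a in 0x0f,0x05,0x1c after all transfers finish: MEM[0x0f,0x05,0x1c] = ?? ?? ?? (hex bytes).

MEM[0x0f,0x05,0x1c] = f1 bc b0

D0: mem[0x01..0x06] <- [5a f1 39 6d bc ae]
D1: mem[0x06..0x07] <- [5a f1]
D2: mem[0x0b..0x0f] <- [39 6d bc 5a f1]
D3: mem[0x08..0x0d] <- [f1 bc ae 79 33 c5]
D4: mem[0x00..0x02] <- [bc 5a f1]
D5: mem[0x10..0x11] <- [11 c2]
query mem[0x0f]=0xf1, mem[0x05]=0xbc, mem[0x1c]=0xb0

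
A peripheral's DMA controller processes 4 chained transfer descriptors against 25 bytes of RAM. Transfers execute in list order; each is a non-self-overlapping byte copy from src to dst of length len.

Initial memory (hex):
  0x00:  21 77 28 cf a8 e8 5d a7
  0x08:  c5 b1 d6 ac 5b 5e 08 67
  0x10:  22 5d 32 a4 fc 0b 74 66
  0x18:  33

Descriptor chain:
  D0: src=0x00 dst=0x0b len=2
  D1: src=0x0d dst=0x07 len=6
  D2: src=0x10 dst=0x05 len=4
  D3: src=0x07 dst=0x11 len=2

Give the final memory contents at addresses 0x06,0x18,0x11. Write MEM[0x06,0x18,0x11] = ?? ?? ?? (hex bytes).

  after D0: wrote 2B at 0x0b = 2177
  after D1: wrote 6B at 0x07 = 5e0867225d32
  after D2: wrote 4B at 0x05 = 225d32a4
  after D3: wrote 2B at 0x11 = 32a4
query mem[0x06]=0x5d, mem[0x18]=0x33, mem[0x11]=0x32

MEM[0x06,0x18,0x11] = 5d 33 32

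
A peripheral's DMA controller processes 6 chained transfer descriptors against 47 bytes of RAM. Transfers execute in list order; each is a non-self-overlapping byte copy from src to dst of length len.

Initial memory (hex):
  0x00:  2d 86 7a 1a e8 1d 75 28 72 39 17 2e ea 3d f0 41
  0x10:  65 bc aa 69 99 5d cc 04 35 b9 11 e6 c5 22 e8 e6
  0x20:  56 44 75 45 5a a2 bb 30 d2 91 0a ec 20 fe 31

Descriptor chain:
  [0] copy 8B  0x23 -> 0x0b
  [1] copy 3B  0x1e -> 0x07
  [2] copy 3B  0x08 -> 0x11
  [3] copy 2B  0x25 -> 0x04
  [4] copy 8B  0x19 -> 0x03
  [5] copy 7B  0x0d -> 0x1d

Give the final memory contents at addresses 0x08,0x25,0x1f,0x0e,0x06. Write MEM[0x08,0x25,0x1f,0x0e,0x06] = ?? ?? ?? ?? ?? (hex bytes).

D0: mem[0x0b..0x12] <- [45 5a a2 bb 30 d2 91 0a]
D1: mem[0x07..0x09] <- [e8 e6 56]
D2: mem[0x11..0x13] <- [e6 56 17]
D3: mem[0x04..0x05] <- [a2 bb]
D4: mem[0x03..0x0a] <- [b9 11 e6 c5 22 e8 e6 56]
D5: mem[0x1d..0x23] <- [a2 bb 30 d2 e6 56 17]
query mem[0x08]=0xe8, mem[0x25]=0xa2, mem[0x1f]=0x30, mem[0x0e]=0xbb, mem[0x06]=0xc5

MEM[0x08,0x25,0x1f,0x0e,0x06] = e8 a2 30 bb c5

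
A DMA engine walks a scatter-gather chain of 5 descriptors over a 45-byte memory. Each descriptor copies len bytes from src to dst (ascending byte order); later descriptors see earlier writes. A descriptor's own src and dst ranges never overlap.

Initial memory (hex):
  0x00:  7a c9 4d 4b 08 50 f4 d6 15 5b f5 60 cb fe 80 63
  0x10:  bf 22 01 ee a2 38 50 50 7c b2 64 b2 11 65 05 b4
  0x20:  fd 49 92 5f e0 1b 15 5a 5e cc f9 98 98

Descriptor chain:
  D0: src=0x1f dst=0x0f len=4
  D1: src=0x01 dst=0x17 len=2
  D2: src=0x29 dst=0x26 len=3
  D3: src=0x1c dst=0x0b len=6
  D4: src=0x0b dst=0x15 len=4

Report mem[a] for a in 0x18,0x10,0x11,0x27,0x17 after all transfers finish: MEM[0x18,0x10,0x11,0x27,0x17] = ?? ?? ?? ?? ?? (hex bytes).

D0: mem[0x0f..0x12] <- [b4 fd 49 92]
D1: mem[0x17..0x18] <- [c9 4d]
D2: mem[0x26..0x28] <- [cc f9 98]
D3: mem[0x0b..0x10] <- [11 65 05 b4 fd 49]
D4: mem[0x15..0x18] <- [11 65 05 b4]
query mem[0x18]=0xb4, mem[0x10]=0x49, mem[0x11]=0x49, mem[0x27]=0xf9, mem[0x17]=0x05

MEM[0x18,0x10,0x11,0x27,0x17] = b4 49 49 f9 05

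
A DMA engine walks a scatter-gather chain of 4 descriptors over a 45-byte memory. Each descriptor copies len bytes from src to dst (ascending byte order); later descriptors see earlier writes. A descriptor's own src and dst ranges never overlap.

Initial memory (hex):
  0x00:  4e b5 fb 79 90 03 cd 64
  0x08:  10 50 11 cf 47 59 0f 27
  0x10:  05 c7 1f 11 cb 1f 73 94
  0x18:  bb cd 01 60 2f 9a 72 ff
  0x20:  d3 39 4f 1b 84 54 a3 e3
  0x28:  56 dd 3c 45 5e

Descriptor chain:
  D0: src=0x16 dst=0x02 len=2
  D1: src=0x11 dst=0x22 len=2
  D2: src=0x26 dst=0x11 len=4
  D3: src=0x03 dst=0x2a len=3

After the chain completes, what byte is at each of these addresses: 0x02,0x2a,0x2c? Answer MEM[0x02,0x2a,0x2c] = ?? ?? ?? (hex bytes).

MEM[0x02,0x2a,0x2c] = 73 94 03

D0: mem[0x02..0x03] <- [73 94]
D1: mem[0x22..0x23] <- [c7 1f]
D2: mem[0x11..0x14] <- [a3 e3 56 dd]
D3: mem[0x2a..0x2c] <- [94 90 03]
query mem[0x02]=0x73, mem[0x2a]=0x94, mem[0x2c]=0x03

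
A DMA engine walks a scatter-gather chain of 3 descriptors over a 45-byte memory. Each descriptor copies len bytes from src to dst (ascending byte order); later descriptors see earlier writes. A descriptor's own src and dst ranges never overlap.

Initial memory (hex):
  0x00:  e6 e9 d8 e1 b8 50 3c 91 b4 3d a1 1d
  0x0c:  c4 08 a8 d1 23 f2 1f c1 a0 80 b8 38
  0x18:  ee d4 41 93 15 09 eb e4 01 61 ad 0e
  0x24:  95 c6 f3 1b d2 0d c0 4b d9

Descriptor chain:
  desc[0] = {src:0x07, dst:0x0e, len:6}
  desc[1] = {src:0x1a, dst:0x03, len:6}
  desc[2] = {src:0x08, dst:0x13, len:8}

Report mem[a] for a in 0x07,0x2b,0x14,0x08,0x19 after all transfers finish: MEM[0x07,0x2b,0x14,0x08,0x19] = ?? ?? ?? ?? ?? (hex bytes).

MEM[0x07,0x2b,0x14,0x08,0x19] = eb 4b 3d e4 91

[0] 0x07->0x0e len=6 : 91 b4 3d a1 1d c4
[1] 0x1a->0x03 len=6 : 41 93 15 09 eb e4
[2] 0x08->0x13 len=8 : e4 3d a1 1d c4 08 91 b4
query mem[0x07]=0xeb, mem[0x2b]=0x4b, mem[0x14]=0x3d, mem[0x08]=0xe4, mem[0x19]=0x91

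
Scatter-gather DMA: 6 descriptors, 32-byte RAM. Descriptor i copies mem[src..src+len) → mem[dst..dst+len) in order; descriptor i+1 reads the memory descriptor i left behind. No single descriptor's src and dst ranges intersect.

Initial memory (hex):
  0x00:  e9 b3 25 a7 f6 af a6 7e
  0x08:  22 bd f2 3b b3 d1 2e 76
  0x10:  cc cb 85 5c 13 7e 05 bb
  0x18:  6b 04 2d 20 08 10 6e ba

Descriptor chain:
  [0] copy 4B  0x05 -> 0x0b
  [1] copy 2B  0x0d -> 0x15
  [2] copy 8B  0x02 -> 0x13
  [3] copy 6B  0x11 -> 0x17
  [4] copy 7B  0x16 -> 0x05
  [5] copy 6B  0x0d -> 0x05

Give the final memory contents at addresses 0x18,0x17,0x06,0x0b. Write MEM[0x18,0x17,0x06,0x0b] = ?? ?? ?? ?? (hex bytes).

  after D0: wrote 4B at 0x0b = afa67e22
  after D1: wrote 2B at 0x15 = 7e22
  after D2: wrote 8B at 0x13 = 25a7f6afa67e22bd
  after D3: wrote 6B at 0x17 = cb8525a7f6af
  after D4: wrote 7B at 0x05 = afcb8525a7f6af
  after D5: wrote 6B at 0x05 = 7e2276cccb85
query mem[0x18]=0x85, mem[0x17]=0xcb, mem[0x06]=0x22, mem[0x0b]=0xaf

MEM[0x18,0x17,0x06,0x0b] = 85 cb 22 af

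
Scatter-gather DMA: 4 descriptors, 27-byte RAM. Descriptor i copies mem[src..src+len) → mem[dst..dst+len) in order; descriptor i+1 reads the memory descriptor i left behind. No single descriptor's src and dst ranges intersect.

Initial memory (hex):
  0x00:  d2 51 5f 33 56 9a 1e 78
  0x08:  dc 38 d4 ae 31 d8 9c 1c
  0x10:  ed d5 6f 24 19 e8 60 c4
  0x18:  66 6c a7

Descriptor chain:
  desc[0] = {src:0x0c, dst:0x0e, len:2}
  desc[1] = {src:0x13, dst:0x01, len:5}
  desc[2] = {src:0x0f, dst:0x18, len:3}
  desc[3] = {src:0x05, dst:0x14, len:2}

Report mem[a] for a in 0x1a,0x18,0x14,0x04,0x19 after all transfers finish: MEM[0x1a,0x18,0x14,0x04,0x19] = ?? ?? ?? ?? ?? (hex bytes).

MEM[0x1a,0x18,0x14,0x04,0x19] = d5 d8 c4 60 ed

[0] 0x0c->0x0e len=2 : 31 d8
[1] 0x13->0x01 len=5 : 24 19 e8 60 c4
[2] 0x0f->0x18 len=3 : d8 ed d5
[3] 0x05->0x14 len=2 : c4 1e
query mem[0x1a]=0xd5, mem[0x18]=0xd8, mem[0x14]=0xc4, mem[0x04]=0x60, mem[0x19]=0xed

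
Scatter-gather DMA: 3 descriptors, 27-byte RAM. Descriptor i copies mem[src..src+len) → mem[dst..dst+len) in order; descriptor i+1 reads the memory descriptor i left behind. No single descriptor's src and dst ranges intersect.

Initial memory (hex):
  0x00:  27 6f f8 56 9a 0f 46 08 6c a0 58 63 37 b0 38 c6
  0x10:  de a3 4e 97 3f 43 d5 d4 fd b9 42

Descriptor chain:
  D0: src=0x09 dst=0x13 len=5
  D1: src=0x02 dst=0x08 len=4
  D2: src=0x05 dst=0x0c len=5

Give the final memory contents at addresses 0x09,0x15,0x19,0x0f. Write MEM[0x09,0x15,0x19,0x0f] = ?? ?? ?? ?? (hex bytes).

MEM[0x09,0x15,0x19,0x0f] = 56 63 b9 f8

[0] 0x09->0x13 len=5 : a0 58 63 37 b0
[1] 0x02->0x08 len=4 : f8 56 9a 0f
[2] 0x05->0x0c len=5 : 0f 46 08 f8 56
query mem[0x09]=0x56, mem[0x15]=0x63, mem[0x19]=0xb9, mem[0x0f]=0xf8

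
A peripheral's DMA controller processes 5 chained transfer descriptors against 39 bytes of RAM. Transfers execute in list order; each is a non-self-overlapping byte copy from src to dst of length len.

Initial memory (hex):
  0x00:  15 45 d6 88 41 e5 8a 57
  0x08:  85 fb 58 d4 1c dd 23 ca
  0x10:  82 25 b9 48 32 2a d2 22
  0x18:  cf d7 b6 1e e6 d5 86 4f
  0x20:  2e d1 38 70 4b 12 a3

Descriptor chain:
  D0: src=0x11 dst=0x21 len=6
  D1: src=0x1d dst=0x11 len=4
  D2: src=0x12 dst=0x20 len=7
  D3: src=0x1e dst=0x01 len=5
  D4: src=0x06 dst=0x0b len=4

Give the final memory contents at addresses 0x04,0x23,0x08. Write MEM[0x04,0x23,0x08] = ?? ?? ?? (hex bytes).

MEM[0x04,0x23,0x08] = 4f 2a 85

#0 dst[0x21+6] := {0x25,0xb9,0x48,0x32,0x2a,0xd2}
#1 dst[0x11+4] := {0xd5,0x86,0x4f,0x2e}
#2 dst[0x20+7] := {0x86,0x4f,0x2e,0x2a,0xd2,0x22,0xcf}
#3 dst[0x01+5] := {0x86,0x4f,0x86,0x4f,0x2e}
#4 dst[0x0b+4] := {0x8a,0x57,0x85,0xfb}
query mem[0x04]=0x4f, mem[0x23]=0x2a, mem[0x08]=0x85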